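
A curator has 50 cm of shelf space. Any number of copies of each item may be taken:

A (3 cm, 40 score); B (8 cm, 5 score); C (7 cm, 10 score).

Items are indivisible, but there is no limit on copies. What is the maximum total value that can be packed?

Best value-per-unit is A at 40/3, and filling with it alone uses length 16×3=48. No mix of the others beats 16×40 = 640.

640 score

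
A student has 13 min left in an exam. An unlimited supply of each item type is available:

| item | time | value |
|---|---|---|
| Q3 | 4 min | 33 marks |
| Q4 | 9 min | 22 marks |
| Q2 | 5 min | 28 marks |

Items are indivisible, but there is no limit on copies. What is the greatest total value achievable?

Best value-per-unit is Q3 at 33/4, and filling with it alone uses time 3×4=12. No mix of the others beats 3×33 = 99.

99 marks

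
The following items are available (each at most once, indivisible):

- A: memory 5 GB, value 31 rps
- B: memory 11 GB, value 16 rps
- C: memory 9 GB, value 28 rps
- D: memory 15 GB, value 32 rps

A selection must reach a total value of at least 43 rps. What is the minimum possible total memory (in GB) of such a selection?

14

Subsets with value ≥ 43, sorted by total memory:
- A+C: memory 14, value 59
- A+B: memory 16, value 47
Minimum memory: 14 GB.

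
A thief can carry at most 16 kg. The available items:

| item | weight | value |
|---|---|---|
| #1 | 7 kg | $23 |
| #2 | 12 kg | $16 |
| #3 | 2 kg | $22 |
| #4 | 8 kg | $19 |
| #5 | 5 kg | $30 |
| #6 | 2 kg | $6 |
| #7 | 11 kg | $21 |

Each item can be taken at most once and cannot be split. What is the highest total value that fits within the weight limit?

Check high-value combinations within 16 kg:
- #1+#3+#5+#6: weight 7+2+5+2=16, value 23+22+30+6=81
- #1+#3+#5: weight 7+2+5=14, value 23+22+30=75
- #3+#4+#5: weight 2+8+5=15, value 22+19+30=71
- #1+#5+#6: weight 7+5+2=14, value 23+30+6=59
- #3+#5+#6: weight 2+5+2=9, value 22+30+6=58
Best: $81.

$81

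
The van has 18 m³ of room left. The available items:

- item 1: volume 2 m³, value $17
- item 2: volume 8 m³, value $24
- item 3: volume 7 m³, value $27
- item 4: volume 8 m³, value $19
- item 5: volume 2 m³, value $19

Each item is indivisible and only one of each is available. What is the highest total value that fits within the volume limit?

Check high-value combinations within 18 m³:
- item 2+item 3+item 5: volume 8+7+2=17, value 24+27+19=70
- item 1+item 2+item 3: volume 2+8+7=17, value 17+24+27=68
- item 3+item 4+item 5: volume 7+8+2=17, value 27+19+19=65
Best: $70.

$70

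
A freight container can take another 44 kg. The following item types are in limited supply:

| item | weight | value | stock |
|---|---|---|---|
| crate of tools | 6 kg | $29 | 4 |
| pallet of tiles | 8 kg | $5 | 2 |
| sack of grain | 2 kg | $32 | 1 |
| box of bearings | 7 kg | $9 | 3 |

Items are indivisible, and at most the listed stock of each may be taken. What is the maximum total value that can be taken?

$166

Top feasible selections:
- 4×crate of tools + 1×sack of grain + 2×box of bearings: weight 40, value 166
- 4×crate of tools + 1×pallet of tiles + 1×sack of grain + 1×box of bearings: weight 41, value 162
Best: $166.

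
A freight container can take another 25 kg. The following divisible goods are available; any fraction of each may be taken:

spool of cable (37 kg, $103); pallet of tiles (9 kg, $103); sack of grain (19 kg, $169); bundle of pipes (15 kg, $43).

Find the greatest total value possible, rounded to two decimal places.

Take in order of value per unit:
- pallet of tiles (103/9 per unit): all 9 → value 103, running total 103.00
- sack of grain (169/19 per unit): 16 of 19 → value 16×169/19 = 142.3158, running total 245.32
Total 245.32.

245.32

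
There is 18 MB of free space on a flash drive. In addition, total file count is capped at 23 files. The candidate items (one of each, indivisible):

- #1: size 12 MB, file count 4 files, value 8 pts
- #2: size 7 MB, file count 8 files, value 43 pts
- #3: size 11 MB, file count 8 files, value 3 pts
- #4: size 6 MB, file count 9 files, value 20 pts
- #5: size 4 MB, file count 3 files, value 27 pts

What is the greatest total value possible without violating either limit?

90 pts

Feasible sets respecting both limits:
- #2+#4+#5: size 17, file count 20, value 90
- #2+#5: size 11, file count 11, value 70
- #2+#4: size 13, file count 17, value 63
Best: 90 pts.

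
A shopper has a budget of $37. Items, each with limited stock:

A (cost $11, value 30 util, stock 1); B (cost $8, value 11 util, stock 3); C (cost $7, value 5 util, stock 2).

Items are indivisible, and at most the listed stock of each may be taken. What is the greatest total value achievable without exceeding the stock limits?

Top feasible selections:
- 1×A + 3×B: cost 35, value 63
- 1×A + 2×B + 1×C: cost 34, value 57
- 1×A + 2×B: cost 27, value 52
Best: 63 util.

63 util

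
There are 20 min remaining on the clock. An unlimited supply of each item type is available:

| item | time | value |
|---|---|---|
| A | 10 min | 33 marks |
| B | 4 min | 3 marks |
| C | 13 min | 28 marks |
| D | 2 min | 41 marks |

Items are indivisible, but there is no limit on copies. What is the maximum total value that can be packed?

410 marks

Best value-per-unit is D at 41/2, and filling with it alone uses time 10×2=20. No mix of the others beats 10×41 = 410.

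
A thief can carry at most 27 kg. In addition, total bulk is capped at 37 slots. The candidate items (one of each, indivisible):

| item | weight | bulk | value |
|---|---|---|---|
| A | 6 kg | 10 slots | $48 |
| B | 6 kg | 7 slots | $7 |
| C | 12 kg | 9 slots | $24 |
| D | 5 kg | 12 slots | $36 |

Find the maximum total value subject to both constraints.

Feasible sets respecting both limits:
- A+C+D: weight 23, bulk 31, value 108
- A+B+D: weight 17, bulk 29, value 91
- A+D: weight 11, bulk 22, value 84
- A+B+C: weight 24, bulk 26, value 79
Best: $108.

$108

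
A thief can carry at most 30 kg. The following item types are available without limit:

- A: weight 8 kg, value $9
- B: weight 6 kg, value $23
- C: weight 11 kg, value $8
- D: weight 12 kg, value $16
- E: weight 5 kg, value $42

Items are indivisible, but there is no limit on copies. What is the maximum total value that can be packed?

$252

Best value-per-unit is E at 42/5, and filling with it alone uses weight 6×5=30. No mix of the others beats 6×42 = 252.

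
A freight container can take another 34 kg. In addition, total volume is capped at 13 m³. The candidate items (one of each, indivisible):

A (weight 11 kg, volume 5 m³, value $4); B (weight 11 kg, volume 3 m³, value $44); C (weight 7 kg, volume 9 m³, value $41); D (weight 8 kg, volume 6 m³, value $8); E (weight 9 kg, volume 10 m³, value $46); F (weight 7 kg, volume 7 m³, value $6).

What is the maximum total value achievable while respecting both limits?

Feasible sets respecting both limits:
- B+E: weight 20, volume 13, value 90
- B+C: weight 18, volume 12, value 85
- B+D: weight 19, volume 9, value 52
- B+F: weight 18, volume 10, value 50
Best: $90.

$90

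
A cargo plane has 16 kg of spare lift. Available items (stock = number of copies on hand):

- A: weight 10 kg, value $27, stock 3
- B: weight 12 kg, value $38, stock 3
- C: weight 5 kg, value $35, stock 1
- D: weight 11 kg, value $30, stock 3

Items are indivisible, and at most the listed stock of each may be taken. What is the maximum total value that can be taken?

Top feasible selections:
- 1×C + 1×D: weight 16, value 65
- 1×A + 1×C: weight 15, value 62
- 1×B: weight 12, value 38
- 1×C: weight 5, value 35
Best: $65.

$65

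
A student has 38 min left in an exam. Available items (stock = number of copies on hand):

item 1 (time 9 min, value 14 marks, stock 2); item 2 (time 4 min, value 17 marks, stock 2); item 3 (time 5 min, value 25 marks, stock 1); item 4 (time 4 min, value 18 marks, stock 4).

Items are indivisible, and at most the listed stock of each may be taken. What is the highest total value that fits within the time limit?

Best selections within time 38 and stock limits:
- 1×item 1 + 2×item 2 + 1×item 3 + 4×item 4: time 38, value 145
- 2×item 2 + 1×item 3 + 4×item 4: time 29, value 131
- 1×item 1 + 1×item 2 + 1×item 3 + 4×item 4: time 34, value 128
Best: 145 marks.

145 marks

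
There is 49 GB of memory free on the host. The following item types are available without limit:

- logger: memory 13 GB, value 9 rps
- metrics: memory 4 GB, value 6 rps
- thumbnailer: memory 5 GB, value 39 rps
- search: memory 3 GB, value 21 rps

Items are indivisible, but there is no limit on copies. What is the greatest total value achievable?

375 rps

Best value-per-unit is thumbnailer at 39/5; filling with it alone gives 9×39 = 351.
Optimal mix: 8×thumbnailer + 3×search → memory 49, value 375.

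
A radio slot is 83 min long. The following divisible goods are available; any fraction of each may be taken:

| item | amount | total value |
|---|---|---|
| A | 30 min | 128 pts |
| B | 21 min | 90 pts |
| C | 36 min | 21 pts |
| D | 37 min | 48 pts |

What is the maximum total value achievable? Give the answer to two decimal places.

259.51

Take in order of value per unit:
- B (90/21 per unit): all 21 → value 90, running total 90.00
- A (128/30 per unit): all 30 → value 128, running total 218.00
- D (48/37 per unit): 32 of 37 → value 32×48/37 = 41.5135, running total 259.51
Total 259.51.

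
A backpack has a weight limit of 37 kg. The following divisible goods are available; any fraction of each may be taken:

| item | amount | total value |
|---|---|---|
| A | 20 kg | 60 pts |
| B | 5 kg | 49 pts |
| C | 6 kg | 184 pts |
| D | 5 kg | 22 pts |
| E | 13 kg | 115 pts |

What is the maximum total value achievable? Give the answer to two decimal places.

Take in order of value per unit:
- C (184/6 per unit): all 6 → value 184, running total 184.00
- B (49/5 per unit): all 5 → value 49, running total 233.00
- E (115/13 per unit): all 13 → value 115, running total 348.00
- D (22/5 per unit): all 5 → value 22, running total 370.00
- A (60/20 per unit): 8 of 20 → value 8×60/20 = 24.0000, running total 394.00
Total 394.00.

394.00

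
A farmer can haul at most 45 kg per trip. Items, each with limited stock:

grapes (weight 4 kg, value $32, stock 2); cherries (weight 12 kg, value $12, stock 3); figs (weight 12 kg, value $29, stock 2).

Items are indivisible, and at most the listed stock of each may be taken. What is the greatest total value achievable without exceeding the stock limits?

Top feasible selections:
- 2×grapes + 1×cherries + 2×figs: weight 44, value 134
- 2×grapes + 2×figs: weight 32, value 122
Best: $134.

$134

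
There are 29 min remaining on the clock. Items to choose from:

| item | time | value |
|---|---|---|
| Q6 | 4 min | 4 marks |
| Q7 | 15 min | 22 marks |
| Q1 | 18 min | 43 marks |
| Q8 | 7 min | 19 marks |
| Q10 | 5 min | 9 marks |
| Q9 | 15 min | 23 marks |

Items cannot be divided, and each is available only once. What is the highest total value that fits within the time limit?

Check high-value combinations within 29 min:
- Q6+Q1+Q8: time 4+18+7=29, value 4+43+19=66
- Q1+Q8: time 18+7=25, value 43+19=62
- Q6+Q1+Q10: time 4+18+5=27, value 4+43+9=56
- Q1+Q10: time 18+5=23, value 43+9=52
Best: 66 marks.

66 marks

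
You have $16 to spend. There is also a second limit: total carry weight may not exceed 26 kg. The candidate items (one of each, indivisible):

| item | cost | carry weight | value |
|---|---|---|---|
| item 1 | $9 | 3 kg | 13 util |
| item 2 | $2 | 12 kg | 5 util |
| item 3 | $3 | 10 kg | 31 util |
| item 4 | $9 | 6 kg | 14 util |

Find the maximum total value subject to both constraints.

Feasible sets respecting both limits:
- item 1+item 2+item 3: cost 14, carry weight 25, value 49
- item 3+item 4: cost 12, carry weight 16, value 45
- item 1+item 3: cost 12, carry weight 13, value 44
Best: 49 util.

49 util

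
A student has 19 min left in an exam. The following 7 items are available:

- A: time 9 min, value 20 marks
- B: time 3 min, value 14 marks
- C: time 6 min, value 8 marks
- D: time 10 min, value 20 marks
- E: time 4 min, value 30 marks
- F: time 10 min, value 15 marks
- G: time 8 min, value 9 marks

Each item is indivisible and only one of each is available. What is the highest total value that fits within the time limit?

64 marks

Check high-value combinations within 19 min:
- A+B+E: time 9+3+4=16, value 20+14+30=64
- B+D+E: time 3+10+4=17, value 14+20+30=64
- B+E+F: time 3+4+10=17, value 14+30+15=59
Best: 64 marks.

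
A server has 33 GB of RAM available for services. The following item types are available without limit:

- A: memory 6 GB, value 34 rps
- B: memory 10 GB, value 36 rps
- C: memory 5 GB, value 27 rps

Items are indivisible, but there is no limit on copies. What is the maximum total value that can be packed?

183 rps

Best value-per-unit is A at 34/6; filling with it alone gives 5×34 = 170.
Optimal mix: 3×A + 3×C → memory 33, value 183.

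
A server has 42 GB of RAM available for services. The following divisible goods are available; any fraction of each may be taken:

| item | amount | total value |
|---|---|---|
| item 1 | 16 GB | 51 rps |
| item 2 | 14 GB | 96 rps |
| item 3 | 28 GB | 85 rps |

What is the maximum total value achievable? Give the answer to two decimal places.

Take in order of value per unit:
- item 2 (96/14 per unit): all 14 → value 96, running total 96.00
- item 1 (51/16 per unit): all 16 → value 51, running total 147.00
- item 3 (85/28 per unit): 12 of 28 → value 12×85/28 = 36.4286, running total 183.43
Total 183.43.

183.43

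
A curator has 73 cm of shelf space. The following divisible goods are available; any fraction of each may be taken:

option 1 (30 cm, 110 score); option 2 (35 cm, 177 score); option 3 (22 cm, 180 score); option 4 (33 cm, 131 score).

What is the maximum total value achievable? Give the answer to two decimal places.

420.52

Take in order of value per unit:
- option 3 (180/22 per unit): all 22 → value 180, running total 180.00
- option 2 (177/35 per unit): all 35 → value 177, running total 357.00
- option 4 (131/33 per unit): 16 of 33 → value 16×131/33 = 63.5152, running total 420.52
Total 420.52.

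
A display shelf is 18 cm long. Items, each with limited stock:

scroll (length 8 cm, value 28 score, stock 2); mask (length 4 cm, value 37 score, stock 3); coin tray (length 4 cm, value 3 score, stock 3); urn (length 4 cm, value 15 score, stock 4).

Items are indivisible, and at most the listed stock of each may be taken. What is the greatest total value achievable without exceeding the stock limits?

126 score

Top feasible selections:
- 3×mask + 1×urn: length 16, value 126
- 3×mask + 1×coin tray: length 16, value 114
Best: 126 score.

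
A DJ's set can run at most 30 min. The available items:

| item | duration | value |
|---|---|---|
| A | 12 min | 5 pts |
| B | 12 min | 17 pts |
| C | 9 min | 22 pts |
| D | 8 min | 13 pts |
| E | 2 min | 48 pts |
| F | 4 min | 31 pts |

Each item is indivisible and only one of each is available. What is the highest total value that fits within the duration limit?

118 pts

Check high-value combinations within 30 min:
- B+C+E+F: duration 12+9+2+4=27, value 17+22+48+31=118
- C+D+E+F: duration 9+8+2+4=23, value 22+13+48+31=114
- B+D+E+F: duration 12+8+2+4=26, value 17+13+48+31=109
- A+C+E+F: duration 12+9+2+4=27, value 5+22+48+31=106
Best: 118 pts.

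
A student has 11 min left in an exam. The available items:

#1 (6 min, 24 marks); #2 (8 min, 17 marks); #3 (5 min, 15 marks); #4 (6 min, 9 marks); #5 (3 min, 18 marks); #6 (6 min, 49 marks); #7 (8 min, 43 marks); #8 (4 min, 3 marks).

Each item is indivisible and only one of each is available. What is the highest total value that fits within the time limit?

Check high-value combinations within 11 min:
- #5+#6: time 3+6=9, value 18+49=67
- #3+#6: time 5+6=11, value 15+49=64
- #5+#7: time 3+8=11, value 18+43=61
- #6+#8: time 6+4=10, value 49+3=52
- #6: time 6, value 49
Best: 67 marks.

67 marks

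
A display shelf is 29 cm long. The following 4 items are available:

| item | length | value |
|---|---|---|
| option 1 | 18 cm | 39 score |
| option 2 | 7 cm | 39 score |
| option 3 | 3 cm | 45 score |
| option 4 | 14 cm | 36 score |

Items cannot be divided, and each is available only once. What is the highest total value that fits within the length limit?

123 score

Check high-value combinations within 29 cm:
- option 1+option 2+option 3: length 18+7+3=28, value 39+39+45=123
- option 2+option 3+option 4: length 7+3+14=24, value 39+45+36=120
- option 2+option 3: length 7+3=10, value 39+45=84
Best: 123 score.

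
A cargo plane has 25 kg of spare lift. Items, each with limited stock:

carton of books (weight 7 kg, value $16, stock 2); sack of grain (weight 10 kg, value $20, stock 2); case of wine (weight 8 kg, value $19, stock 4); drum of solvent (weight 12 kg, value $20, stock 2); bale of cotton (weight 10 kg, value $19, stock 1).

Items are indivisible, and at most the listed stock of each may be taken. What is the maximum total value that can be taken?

$57

Best selections within weight 25 and stock limits:
- 3×case of wine: weight 24, value 57
- 1×carton of books + 1×sack of grain + 1×case of wine: weight 25, value 55
- 1×carton of books + 2×case of wine: weight 23, value 54
Best: $57.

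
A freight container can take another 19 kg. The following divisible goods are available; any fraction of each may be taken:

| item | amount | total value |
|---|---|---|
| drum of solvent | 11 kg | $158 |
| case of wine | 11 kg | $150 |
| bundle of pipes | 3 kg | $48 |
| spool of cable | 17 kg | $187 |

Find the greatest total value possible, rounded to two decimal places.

274.18

Take in order of value per unit:
- bundle of pipes (48/3 per unit): all 3 → value 48, running total 48.00
- drum of solvent (158/11 per unit): all 11 → value 158, running total 206.00
- case of wine (150/11 per unit): 5 of 11 → value 5×150/11 = 68.1818, running total 274.18
Total 274.18.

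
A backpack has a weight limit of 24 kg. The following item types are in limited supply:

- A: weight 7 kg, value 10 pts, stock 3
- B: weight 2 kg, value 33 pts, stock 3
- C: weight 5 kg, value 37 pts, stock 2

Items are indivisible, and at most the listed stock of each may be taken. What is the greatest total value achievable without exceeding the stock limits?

Best selections within weight 24 and stock limits:
- 1×A + 3×B + 2×C: weight 23, value 183
- 3×B + 2×C: weight 16, value 173
Best: 183 pts.

183 pts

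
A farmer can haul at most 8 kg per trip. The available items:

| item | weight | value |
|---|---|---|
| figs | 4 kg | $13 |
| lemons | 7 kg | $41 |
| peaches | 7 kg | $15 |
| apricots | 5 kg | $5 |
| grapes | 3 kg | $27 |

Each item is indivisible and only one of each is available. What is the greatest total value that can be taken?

Check high-value combinations within 8 kg:
- lemons: weight 7, value 41
- figs+grapes: weight 4+3=7, value 13+27=40
- apricots+grapes: weight 5+3=8, value 5+27=32
Best: $41.

$41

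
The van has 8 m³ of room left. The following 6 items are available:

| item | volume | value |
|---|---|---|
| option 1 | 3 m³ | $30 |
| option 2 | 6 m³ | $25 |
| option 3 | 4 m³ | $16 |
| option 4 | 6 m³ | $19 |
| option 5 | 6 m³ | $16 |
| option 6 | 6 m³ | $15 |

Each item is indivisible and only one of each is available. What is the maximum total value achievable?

Check high-value combinations within 8 m³:
- option 1+option 3: volume 3+4=7, value 30+16=46
- option 1: volume 3, value 30
- option 2: volume 6, value 25
Best: $46.

$46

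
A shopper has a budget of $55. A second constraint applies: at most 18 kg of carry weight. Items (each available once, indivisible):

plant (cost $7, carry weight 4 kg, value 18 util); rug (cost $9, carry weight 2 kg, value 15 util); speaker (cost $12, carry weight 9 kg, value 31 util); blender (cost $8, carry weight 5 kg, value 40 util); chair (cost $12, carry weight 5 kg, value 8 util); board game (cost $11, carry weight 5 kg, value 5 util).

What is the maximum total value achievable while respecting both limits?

Feasible sets respecting both limits:
- plant+speaker+blender: cost 27, carry weight 18, value 89
- rug+speaker+blender: cost 29, carry weight 16, value 86
- plant+rug+blender+chair: cost 36, carry weight 16, value 81
- plant+rug+blender+board game: cost 35, carry weight 16, value 78
Best: 89 util.

89 util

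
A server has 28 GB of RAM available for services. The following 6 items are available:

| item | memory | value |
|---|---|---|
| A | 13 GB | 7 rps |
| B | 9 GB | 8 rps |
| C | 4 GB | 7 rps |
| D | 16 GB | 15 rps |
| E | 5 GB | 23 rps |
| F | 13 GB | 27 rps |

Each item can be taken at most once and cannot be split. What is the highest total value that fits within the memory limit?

58 rps

Check high-value combinations within 28 GB:
- B+E+F: memory 9+5+13=27, value 8+23+27=58
- C+E+F: memory 4+5+13=22, value 7+23+27=57
- E+F: memory 5+13=18, value 23+27=50
- C+D+E: memory 4+16+5=25, value 7+15+23=45
- B+C+F: memory 9+4+13=26, value 8+7+27=42
Best: 58 rps.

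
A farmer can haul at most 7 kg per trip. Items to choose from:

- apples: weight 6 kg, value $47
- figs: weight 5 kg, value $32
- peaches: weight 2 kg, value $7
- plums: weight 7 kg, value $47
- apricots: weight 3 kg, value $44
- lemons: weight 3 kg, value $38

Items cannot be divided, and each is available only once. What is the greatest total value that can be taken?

$82

This is a 0/1 knapsack; check combinations near the capacity.
- apricots+lemons: weight 3+3=6, value 44+38=82
- peaches+apricots: weight 2+3=5, value 7+44=51
- apples: weight 6, value 47
Best: $82.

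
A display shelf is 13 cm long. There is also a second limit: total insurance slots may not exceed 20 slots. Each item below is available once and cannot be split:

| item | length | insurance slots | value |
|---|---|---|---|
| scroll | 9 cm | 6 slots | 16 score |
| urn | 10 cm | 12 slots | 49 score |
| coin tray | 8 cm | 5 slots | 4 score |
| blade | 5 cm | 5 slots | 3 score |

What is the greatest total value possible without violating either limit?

Feasible sets respecting both limits:
- urn: length 10, insurance slots 12, value 49
- scroll: length 9, insurance slots 6, value 16
- coin tray+blade: length 13, insurance slots 10, value 7
- coin tray: length 8, insurance slots 5, value 4
Best: 49 score.

49 score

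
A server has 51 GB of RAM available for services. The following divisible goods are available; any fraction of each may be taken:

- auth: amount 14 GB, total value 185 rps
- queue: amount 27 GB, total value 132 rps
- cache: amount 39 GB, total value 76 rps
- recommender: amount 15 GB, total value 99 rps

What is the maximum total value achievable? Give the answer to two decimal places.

391.56

Take in order of value per unit:
- auth (185/14 per unit): all 14 → value 185, running total 185.00
- recommender (99/15 per unit): all 15 → value 99, running total 284.00
- queue (132/27 per unit): 22 of 27 → value 22×132/27 = 107.5556, running total 391.56
Total 391.56.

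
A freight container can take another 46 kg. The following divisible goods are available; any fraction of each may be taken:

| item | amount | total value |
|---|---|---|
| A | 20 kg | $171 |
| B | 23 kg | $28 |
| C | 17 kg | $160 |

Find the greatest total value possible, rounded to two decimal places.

341.96

Take in order of value per unit:
- C (160/17 per unit): all 17 → value 160, running total 160.00
- A (171/20 per unit): all 20 → value 171, running total 331.00
- B (28/23 per unit): 9 of 23 → value 9×28/23 = 10.9565, running total 341.96
Total 341.96.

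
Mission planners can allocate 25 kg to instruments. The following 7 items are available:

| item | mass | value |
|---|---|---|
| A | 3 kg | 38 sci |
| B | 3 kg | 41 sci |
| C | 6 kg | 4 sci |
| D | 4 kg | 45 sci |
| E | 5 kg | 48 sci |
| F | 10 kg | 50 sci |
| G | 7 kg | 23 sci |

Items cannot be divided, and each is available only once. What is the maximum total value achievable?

222 sci

Check high-value combinations within 25 kg:
- A+B+D+E+F: mass 3+3+4+5+10=25, value 38+41+45+48+50=222
- A+B+D+E+G: mass 3+3+4+5+7=22, value 38+41+45+48+23=195
- B+D+E+F: mass 3+4+5+10=22, value 41+45+48+50=184
Best: 222 sci.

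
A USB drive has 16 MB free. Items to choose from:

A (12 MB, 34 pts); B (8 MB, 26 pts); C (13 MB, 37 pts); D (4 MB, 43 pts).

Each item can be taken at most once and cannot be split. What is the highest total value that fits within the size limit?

77 pts

Check high-value combinations within 16 MB:
- A+D: size 12+4=16, value 34+43=77
- B+D: size 8+4=12, value 26+43=69
- D: size 4, value 43
- C: size 13, value 37
Best: 77 pts.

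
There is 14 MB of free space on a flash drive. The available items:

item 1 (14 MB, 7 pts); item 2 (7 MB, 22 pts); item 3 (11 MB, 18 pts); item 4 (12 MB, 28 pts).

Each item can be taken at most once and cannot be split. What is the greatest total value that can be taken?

28 pts

Check high-value combinations within 14 MB:
- item 4: size 12, value 28
- item 2: size 7, value 22
- item 3: size 11, value 18
- item 1: size 14, value 7
Best: 28 pts.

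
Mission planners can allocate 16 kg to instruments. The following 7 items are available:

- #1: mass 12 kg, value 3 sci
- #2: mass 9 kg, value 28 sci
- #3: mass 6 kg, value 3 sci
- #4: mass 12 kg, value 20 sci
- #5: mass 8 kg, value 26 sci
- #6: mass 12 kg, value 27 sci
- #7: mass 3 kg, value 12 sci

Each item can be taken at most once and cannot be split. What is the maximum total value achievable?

This is a 0/1 knapsack; check combinations near the capacity.
- #2+#7: mass 9+3=12, value 28+12=40
- #6+#7: mass 12+3=15, value 27+12=39
- #5+#7: mass 8+3=11, value 26+12=38
Best: 40 sci.

40 sci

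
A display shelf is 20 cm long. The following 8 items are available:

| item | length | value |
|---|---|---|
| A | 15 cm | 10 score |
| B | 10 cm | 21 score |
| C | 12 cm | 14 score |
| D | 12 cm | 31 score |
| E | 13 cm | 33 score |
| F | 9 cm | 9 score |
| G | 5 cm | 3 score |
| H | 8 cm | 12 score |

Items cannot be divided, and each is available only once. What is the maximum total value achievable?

Check high-value combinations within 20 cm:
- D+H: length 12+8=20, value 31+12=43
- E+G: length 13+5=18, value 33+3=36
- D+G: length 12+5=17, value 31+3=34
Best: 43 score.

43 score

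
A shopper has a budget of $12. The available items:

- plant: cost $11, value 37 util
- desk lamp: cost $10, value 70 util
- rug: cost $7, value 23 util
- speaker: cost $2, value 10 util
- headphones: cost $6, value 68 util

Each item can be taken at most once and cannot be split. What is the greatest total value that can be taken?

Check high-value combinations within $12:
- desk lamp+speaker: cost 10+2=12, value 70+10=80
- speaker+headphones: cost 2+6=8, value 10+68=78
- desk lamp: cost 10, value 70
- headphones: cost 6, value 68
Best: 80 util.

80 util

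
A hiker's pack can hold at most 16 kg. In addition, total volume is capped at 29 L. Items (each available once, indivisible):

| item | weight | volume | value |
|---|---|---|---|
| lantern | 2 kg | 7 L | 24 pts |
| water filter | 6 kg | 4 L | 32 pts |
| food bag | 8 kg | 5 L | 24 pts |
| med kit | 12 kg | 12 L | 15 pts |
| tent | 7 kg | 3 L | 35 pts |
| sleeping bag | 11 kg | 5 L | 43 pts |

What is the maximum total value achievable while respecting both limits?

91 pts

Feasible sets respecting both limits:
- lantern+water filter+tent: weight 15, volume 14, value 91
- lantern+water filter+food bag: weight 16, volume 16, value 80
- water filter+tent: weight 13, volume 7, value 67
- lantern+sleeping bag: weight 13, volume 12, value 67
Best: 91 pts.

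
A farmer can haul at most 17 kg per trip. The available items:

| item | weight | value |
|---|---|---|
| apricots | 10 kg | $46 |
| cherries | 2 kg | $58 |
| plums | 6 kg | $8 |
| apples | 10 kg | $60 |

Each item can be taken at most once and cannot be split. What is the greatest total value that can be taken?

Check high-value combinations within 17 kg:
- cherries+apples: weight 2+10=12, value 58+60=118
- apricots+cherries: weight 10+2=12, value 46+58=104
- plums+apples: weight 6+10=16, value 8+60=68
- cherries+plums: weight 2+6=8, value 58+8=66
Best: $118.

$118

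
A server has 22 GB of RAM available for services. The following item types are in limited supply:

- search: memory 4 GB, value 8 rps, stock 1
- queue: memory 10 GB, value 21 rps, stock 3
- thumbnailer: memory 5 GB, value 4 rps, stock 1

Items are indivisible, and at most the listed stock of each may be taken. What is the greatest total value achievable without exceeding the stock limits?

42 rps

Top feasible selections:
- 2×queue: memory 20, value 42
- 1×search + 1×queue + 1×thumbnailer: memory 19, value 33
Best: 42 rps.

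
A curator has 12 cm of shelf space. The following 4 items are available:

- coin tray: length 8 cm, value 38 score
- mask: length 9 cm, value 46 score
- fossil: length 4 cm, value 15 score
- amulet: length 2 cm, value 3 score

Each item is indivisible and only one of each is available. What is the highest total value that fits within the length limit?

Check high-value combinations within 12 cm:
- coin tray+fossil: length 8+4=12, value 38+15=53
- mask+amulet: length 9+2=11, value 46+3=49
- mask: length 9, value 46
Best: 53 score.

53 score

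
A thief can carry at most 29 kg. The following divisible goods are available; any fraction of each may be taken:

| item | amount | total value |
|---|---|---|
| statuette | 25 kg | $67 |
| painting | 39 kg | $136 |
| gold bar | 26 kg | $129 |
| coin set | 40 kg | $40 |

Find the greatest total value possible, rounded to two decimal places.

Take in order of value per unit:
- gold bar (129/26 per unit): all 26 → value 129, running total 129.00
- painting (136/39 per unit): 3 of 39 → value 3×136/39 = 10.4615, running total 139.46
Total 139.46.

139.46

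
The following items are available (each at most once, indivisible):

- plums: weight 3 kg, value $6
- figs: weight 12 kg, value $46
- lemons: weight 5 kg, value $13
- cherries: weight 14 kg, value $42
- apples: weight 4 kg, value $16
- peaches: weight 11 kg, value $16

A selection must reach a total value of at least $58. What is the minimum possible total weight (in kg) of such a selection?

Subsets with value ≥ 58, sorted by total weight:
- figs+apples: weight 16, value 62
- figs+lemons: weight 17, value 59
Minimum weight: 16 kg.

16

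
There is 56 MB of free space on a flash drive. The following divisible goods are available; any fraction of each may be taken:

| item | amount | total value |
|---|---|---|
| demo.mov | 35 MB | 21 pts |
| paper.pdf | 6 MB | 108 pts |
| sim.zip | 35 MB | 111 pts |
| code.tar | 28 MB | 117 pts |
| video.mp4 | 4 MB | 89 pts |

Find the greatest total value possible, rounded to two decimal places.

371.09

Take in order of value per unit:
- video.mp4 (89/4 per unit): all 4 → value 89, running total 89.00
- paper.pdf (108/6 per unit): all 6 → value 108, running total 197.00
- code.tar (117/28 per unit): all 28 → value 117, running total 314.00
- sim.zip (111/35 per unit): 18 of 35 → value 18×111/35 = 57.0857, running total 371.09
Total 371.09.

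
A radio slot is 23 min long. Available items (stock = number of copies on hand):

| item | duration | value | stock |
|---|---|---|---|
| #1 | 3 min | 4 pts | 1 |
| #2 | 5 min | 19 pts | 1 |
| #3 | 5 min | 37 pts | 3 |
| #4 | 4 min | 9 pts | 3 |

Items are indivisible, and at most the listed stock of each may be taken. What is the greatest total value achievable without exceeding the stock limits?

134 pts

Best selections within duration 23 and stock limits:
- 1×#1 + 1×#2 + 3×#3: duration 23, value 134
- 1×#2 + 3×#3: duration 20, value 130
- 3×#3 + 2×#4: duration 23, value 129
- 1×#1 + 3×#3 + 1×#4: duration 22, value 124
Best: 134 pts.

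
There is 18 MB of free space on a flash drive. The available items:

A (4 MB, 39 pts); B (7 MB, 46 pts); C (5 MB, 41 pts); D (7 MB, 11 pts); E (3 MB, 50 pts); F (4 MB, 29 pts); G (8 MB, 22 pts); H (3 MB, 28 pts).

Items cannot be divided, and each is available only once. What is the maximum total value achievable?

Check high-value combinations within 18 MB:
- B+C+E+H: size 7+5+3+3=18, value 46+41+50+28=165
- A+B+E+F: size 4+7+3+4=18, value 39+46+50+29=164
- A+B+E+H: size 4+7+3+3=17, value 39+46+50+28=163
- A+C+E+F: size 4+5+3+4=16, value 39+41+50+29=159
- A+C+E+H: size 4+5+3+3=15, value 39+41+50+28=158
Best: 165 pts.

165 pts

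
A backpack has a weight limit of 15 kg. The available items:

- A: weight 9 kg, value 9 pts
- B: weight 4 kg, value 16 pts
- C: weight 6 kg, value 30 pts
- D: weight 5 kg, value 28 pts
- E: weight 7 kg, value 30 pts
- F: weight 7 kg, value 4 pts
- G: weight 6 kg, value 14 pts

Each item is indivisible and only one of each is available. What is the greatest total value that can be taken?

Check high-value combinations within 15 kg:
- B+C+D: weight 4+6+5=15, value 16+30+28=74
- C+E: weight 6+7=13, value 30+30=60
- C+D: weight 6+5=11, value 30+28=58
- D+E: weight 5+7=12, value 28+30=58
- B+D+G: weight 4+5+6=15, value 16+28+14=58
Best: 74 pts.

74 pts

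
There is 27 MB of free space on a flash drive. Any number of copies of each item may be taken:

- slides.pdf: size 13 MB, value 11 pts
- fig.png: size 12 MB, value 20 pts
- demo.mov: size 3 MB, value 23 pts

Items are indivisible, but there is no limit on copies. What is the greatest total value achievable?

207 pts

Best value-per-unit is demo.mov at 23/3, and filling with it alone uses size 9×3=27. No mix of the others beats 9×23 = 207.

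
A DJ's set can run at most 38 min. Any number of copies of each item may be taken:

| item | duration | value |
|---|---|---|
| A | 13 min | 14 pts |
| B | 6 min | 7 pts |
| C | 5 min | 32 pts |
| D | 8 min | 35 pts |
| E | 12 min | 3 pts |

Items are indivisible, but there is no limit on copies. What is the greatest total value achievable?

Best value-per-unit is C at 32/5; filling with it alone gives 7×32 = 224.
Optimal mix: 6×C + 1×D → duration 38, value 227.

227 pts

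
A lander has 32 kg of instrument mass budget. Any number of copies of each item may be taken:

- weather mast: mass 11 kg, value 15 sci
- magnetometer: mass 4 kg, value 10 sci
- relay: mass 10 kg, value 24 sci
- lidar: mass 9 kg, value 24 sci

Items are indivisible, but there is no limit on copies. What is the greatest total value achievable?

Best value-per-unit is lidar at 24/9; filling with it alone gives 3×24 = 72.
Optimal mix: 1×magnetometer + 1×relay + 2×lidar → mass 32, value 82.

82 sci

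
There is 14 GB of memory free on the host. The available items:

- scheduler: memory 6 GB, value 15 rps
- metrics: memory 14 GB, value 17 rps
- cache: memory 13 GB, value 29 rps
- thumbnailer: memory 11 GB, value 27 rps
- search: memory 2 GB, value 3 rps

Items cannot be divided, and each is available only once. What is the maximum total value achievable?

Check high-value combinations within 14 GB:
- thumbnailer+search: memory 11+2=13, value 27+3=30
- cache: memory 13, value 29
- thumbnailer: memory 11, value 27
Best: 30 rps.

30 rps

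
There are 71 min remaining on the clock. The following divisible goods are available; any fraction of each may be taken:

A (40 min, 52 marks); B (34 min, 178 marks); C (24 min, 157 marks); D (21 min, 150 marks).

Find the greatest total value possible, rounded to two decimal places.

443.12

Take in order of value per unit:
- D (150/21 per unit): all 21 → value 150, running total 150.00
- C (157/24 per unit): all 24 → value 157, running total 307.00
- B (178/34 per unit): 26 of 34 → value 26×178/34 = 136.1176, running total 443.12
Total 443.12.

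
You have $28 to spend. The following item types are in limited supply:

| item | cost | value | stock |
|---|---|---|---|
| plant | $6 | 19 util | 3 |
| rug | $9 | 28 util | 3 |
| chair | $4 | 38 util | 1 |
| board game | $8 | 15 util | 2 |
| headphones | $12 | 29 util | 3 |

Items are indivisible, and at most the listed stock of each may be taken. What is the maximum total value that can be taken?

113 util

Top feasible selections:
- 1×plant + 2×rug + 1×chair: cost 28, value 113
- 2×plant + 1×chair + 1×headphones: cost 28, value 105
- 2×plant + 1×rug + 1×chair: cost 25, value 104
- 1×plant + 1×rug + 1×chair + 1×board game: cost 27, value 100
Best: 113 util.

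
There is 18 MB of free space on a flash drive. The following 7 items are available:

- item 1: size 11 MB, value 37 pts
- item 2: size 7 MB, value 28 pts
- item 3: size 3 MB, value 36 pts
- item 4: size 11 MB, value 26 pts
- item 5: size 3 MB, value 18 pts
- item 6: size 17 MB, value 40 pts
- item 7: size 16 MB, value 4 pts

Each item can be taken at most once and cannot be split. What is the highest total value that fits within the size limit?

91 pts

This is a 0/1 knapsack; check combinations near the capacity.
- item 1+item 3+item 5: size 11+3+3=17, value 37+36+18=91
- item 2+item 3+item 5: size 7+3+3=13, value 28+36+18=82
- item 3+item 4+item 5: size 3+11+3=17, value 36+26+18=80
- item 1+item 3: size 11+3=14, value 37+36=73
- item 1+item 2: size 11+7=18, value 37+28=65
Best: 91 pts.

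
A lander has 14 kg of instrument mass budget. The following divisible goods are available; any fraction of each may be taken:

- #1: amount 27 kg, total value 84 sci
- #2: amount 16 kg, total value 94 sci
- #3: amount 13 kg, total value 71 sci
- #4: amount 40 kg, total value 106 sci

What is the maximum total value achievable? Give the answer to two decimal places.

82.25

Take in order of value per unit:
- #2 (94/16 per unit): 14 of 16 → value 14×94/16 = 82.2500, running total 82.25
Total 82.25.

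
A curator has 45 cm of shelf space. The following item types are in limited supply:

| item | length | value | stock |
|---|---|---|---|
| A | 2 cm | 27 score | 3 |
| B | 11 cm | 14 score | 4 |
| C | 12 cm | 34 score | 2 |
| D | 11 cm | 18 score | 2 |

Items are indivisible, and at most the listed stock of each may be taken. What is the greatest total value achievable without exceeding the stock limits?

Top feasible selections:
- 3×A + 2×C + 1×D: length 41, value 167
- 3×A + 1×B + 2×C: length 41, value 163
- 3×A + 1×C + 2×D: length 40, value 151
- 3×A + 2×C: length 30, value 149
Best: 167 score.

167 score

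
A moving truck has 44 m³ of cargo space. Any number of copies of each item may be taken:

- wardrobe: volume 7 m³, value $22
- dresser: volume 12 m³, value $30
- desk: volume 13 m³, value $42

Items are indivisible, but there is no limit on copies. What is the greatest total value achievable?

Best value-per-unit is desk at 42/13; filling with it alone gives 3×42 = 126.
Optimal mix: 6×wardrobe → volume 42, value 132.

$132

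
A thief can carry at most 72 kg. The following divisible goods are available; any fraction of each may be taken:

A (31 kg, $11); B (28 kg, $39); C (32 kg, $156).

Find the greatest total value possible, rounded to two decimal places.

199.26

Take in order of value per unit:
- C (156/32 per unit): all 32 → value 156, running total 156.00
- B (39/28 per unit): all 28 → value 39, running total 195.00
- A (11/31 per unit): 12 of 31 → value 12×11/31 = 4.2581, running total 199.26
Total 199.26.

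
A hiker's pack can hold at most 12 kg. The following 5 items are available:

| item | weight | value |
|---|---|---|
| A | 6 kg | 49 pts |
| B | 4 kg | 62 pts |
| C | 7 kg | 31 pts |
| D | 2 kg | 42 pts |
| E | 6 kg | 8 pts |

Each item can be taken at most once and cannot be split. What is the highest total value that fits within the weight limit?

Check high-value combinations within 12 kg:
- A+B+D: weight 6+4+2=12, value 49+62+42=153
- B+D+E: weight 4+2+6=12, value 62+42+8=112
- A+B: weight 6+4=10, value 49+62=111
Best: 153 pts.

153 pts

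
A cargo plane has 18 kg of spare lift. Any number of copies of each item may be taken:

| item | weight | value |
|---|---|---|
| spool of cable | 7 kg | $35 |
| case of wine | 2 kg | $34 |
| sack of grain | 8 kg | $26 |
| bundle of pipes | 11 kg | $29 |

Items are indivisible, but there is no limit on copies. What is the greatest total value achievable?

$306

Best value-per-unit is case of wine at 34/2, and filling with it alone uses weight 9×2=18. No mix of the others beats 9×34 = 306.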